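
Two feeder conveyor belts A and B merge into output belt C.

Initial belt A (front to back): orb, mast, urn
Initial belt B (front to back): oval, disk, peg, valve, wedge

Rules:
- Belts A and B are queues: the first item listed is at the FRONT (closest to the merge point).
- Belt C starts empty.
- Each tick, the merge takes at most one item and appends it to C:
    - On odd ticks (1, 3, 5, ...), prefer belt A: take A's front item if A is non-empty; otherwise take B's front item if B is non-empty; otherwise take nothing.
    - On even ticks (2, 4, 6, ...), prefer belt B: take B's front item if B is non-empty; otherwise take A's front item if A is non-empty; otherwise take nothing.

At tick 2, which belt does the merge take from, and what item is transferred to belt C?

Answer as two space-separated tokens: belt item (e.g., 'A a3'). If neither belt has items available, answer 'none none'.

Answer: B oval

Derivation:
Tick 1: prefer A, take orb from A; A=[mast,urn] B=[oval,disk,peg,valve,wedge] C=[orb]
Tick 2: prefer B, take oval from B; A=[mast,urn] B=[disk,peg,valve,wedge] C=[orb,oval]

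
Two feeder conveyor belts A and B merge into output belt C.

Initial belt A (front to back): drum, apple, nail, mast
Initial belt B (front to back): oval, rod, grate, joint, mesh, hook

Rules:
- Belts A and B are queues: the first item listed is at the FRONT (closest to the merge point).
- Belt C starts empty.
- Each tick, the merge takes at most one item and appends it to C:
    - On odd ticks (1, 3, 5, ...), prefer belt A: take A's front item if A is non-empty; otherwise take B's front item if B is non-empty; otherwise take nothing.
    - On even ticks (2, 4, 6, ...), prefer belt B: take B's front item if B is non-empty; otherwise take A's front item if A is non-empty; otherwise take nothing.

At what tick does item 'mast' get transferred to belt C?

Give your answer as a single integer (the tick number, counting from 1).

Answer: 7

Derivation:
Tick 1: prefer A, take drum from A; A=[apple,nail,mast] B=[oval,rod,grate,joint,mesh,hook] C=[drum]
Tick 2: prefer B, take oval from B; A=[apple,nail,mast] B=[rod,grate,joint,mesh,hook] C=[drum,oval]
Tick 3: prefer A, take apple from A; A=[nail,mast] B=[rod,grate,joint,mesh,hook] C=[drum,oval,apple]
Tick 4: prefer B, take rod from B; A=[nail,mast] B=[grate,joint,mesh,hook] C=[drum,oval,apple,rod]
Tick 5: prefer A, take nail from A; A=[mast] B=[grate,joint,mesh,hook] C=[drum,oval,apple,rod,nail]
Tick 6: prefer B, take grate from B; A=[mast] B=[joint,mesh,hook] C=[drum,oval,apple,rod,nail,grate]
Tick 7: prefer A, take mast from A; A=[-] B=[joint,mesh,hook] C=[drum,oval,apple,rod,nail,grate,mast]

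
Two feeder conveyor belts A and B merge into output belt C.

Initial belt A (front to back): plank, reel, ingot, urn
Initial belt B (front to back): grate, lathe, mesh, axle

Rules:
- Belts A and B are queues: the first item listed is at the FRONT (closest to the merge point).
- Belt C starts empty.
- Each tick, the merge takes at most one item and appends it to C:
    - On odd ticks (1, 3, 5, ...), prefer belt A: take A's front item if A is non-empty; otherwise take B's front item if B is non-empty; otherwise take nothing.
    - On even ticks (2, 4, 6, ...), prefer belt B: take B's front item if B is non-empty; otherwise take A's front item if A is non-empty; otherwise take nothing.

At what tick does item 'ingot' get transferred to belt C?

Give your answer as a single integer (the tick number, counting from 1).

Answer: 5

Derivation:
Tick 1: prefer A, take plank from A; A=[reel,ingot,urn] B=[grate,lathe,mesh,axle] C=[plank]
Tick 2: prefer B, take grate from B; A=[reel,ingot,urn] B=[lathe,mesh,axle] C=[plank,grate]
Tick 3: prefer A, take reel from A; A=[ingot,urn] B=[lathe,mesh,axle] C=[plank,grate,reel]
Tick 4: prefer B, take lathe from B; A=[ingot,urn] B=[mesh,axle] C=[plank,grate,reel,lathe]
Tick 5: prefer A, take ingot from A; A=[urn] B=[mesh,axle] C=[plank,grate,reel,lathe,ingot]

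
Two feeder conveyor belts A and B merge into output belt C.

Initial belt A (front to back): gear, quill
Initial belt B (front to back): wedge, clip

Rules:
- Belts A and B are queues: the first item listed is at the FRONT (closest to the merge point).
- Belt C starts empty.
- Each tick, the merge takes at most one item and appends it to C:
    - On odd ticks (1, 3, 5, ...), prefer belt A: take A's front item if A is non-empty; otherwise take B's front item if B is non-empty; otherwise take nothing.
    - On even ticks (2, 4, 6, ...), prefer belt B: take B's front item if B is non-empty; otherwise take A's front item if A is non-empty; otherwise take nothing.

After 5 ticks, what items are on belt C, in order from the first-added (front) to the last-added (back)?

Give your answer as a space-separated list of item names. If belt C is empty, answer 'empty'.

Tick 1: prefer A, take gear from A; A=[quill] B=[wedge,clip] C=[gear]
Tick 2: prefer B, take wedge from B; A=[quill] B=[clip] C=[gear,wedge]
Tick 3: prefer A, take quill from A; A=[-] B=[clip] C=[gear,wedge,quill]
Tick 4: prefer B, take clip from B; A=[-] B=[-] C=[gear,wedge,quill,clip]
Tick 5: prefer A, both empty, nothing taken; A=[-] B=[-] C=[gear,wedge,quill,clip]

Answer: gear wedge quill clip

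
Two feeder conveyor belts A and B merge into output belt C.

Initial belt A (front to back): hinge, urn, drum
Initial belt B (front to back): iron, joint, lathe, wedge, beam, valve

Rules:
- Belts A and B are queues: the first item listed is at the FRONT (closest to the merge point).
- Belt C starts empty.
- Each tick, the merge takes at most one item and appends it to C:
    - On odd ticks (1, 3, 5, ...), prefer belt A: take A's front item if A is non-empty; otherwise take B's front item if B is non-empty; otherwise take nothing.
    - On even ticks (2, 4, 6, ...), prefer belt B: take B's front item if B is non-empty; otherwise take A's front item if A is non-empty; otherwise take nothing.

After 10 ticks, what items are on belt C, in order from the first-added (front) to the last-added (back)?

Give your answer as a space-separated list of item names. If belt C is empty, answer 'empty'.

Answer: hinge iron urn joint drum lathe wedge beam valve

Derivation:
Tick 1: prefer A, take hinge from A; A=[urn,drum] B=[iron,joint,lathe,wedge,beam,valve] C=[hinge]
Tick 2: prefer B, take iron from B; A=[urn,drum] B=[joint,lathe,wedge,beam,valve] C=[hinge,iron]
Tick 3: prefer A, take urn from A; A=[drum] B=[joint,lathe,wedge,beam,valve] C=[hinge,iron,urn]
Tick 4: prefer B, take joint from B; A=[drum] B=[lathe,wedge,beam,valve] C=[hinge,iron,urn,joint]
Tick 5: prefer A, take drum from A; A=[-] B=[lathe,wedge,beam,valve] C=[hinge,iron,urn,joint,drum]
Tick 6: prefer B, take lathe from B; A=[-] B=[wedge,beam,valve] C=[hinge,iron,urn,joint,drum,lathe]
Tick 7: prefer A, take wedge from B; A=[-] B=[beam,valve] C=[hinge,iron,urn,joint,drum,lathe,wedge]
Tick 8: prefer B, take beam from B; A=[-] B=[valve] C=[hinge,iron,urn,joint,drum,lathe,wedge,beam]
Tick 9: prefer A, take valve from B; A=[-] B=[-] C=[hinge,iron,urn,joint,drum,lathe,wedge,beam,valve]
Tick 10: prefer B, both empty, nothing taken; A=[-] B=[-] C=[hinge,iron,urn,joint,drum,lathe,wedge,beam,valve]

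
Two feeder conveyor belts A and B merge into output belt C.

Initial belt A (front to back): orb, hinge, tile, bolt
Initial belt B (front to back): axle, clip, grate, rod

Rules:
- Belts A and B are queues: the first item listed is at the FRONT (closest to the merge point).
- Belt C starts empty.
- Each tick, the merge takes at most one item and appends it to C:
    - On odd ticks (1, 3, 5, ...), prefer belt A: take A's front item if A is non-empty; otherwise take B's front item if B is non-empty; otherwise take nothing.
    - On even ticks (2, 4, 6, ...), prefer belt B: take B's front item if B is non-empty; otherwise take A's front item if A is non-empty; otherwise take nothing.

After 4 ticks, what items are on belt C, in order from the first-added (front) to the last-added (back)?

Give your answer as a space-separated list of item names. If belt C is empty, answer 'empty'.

Tick 1: prefer A, take orb from A; A=[hinge,tile,bolt] B=[axle,clip,grate,rod] C=[orb]
Tick 2: prefer B, take axle from B; A=[hinge,tile,bolt] B=[clip,grate,rod] C=[orb,axle]
Tick 3: prefer A, take hinge from A; A=[tile,bolt] B=[clip,grate,rod] C=[orb,axle,hinge]
Tick 4: prefer B, take clip from B; A=[tile,bolt] B=[grate,rod] C=[orb,axle,hinge,clip]

Answer: orb axle hinge clip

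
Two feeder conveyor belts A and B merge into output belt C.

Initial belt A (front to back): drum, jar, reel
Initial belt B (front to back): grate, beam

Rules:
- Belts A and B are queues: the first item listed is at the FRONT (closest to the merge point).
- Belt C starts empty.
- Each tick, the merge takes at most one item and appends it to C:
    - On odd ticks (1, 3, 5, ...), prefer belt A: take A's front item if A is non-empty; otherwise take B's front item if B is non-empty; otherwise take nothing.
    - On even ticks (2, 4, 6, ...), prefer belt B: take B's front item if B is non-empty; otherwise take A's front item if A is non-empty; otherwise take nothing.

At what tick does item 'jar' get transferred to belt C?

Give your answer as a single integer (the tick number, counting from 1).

Answer: 3

Derivation:
Tick 1: prefer A, take drum from A; A=[jar,reel] B=[grate,beam] C=[drum]
Tick 2: prefer B, take grate from B; A=[jar,reel] B=[beam] C=[drum,grate]
Tick 3: prefer A, take jar from A; A=[reel] B=[beam] C=[drum,grate,jar]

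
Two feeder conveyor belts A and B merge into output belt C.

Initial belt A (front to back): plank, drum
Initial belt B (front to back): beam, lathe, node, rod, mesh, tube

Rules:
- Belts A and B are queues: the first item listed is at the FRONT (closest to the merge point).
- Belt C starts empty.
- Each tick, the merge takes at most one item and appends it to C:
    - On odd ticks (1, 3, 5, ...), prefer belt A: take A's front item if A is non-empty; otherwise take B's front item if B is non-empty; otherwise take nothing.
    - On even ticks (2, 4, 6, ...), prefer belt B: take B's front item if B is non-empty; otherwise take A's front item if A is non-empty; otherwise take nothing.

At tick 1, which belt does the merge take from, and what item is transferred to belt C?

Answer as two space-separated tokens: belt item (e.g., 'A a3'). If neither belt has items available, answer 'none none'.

Tick 1: prefer A, take plank from A; A=[drum] B=[beam,lathe,node,rod,mesh,tube] C=[plank]

Answer: A plank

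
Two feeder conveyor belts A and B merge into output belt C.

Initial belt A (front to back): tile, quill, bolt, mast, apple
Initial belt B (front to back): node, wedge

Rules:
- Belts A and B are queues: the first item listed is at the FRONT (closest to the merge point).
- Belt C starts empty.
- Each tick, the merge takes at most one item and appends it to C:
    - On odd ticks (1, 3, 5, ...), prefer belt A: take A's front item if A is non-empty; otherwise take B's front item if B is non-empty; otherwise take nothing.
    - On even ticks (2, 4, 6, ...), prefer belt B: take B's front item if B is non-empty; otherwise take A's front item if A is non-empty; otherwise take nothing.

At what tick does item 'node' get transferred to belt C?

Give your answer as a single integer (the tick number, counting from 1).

Answer: 2

Derivation:
Tick 1: prefer A, take tile from A; A=[quill,bolt,mast,apple] B=[node,wedge] C=[tile]
Tick 2: prefer B, take node from B; A=[quill,bolt,mast,apple] B=[wedge] C=[tile,node]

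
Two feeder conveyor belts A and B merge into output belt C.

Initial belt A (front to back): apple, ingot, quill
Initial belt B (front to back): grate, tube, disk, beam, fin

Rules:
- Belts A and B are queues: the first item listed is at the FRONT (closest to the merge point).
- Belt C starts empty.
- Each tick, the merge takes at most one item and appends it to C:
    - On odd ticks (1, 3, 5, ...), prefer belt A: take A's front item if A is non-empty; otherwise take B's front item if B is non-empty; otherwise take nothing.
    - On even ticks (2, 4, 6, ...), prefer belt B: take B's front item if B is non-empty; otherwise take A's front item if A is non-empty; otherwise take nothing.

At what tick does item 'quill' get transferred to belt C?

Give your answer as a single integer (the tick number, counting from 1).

Answer: 5

Derivation:
Tick 1: prefer A, take apple from A; A=[ingot,quill] B=[grate,tube,disk,beam,fin] C=[apple]
Tick 2: prefer B, take grate from B; A=[ingot,quill] B=[tube,disk,beam,fin] C=[apple,grate]
Tick 3: prefer A, take ingot from A; A=[quill] B=[tube,disk,beam,fin] C=[apple,grate,ingot]
Tick 4: prefer B, take tube from B; A=[quill] B=[disk,beam,fin] C=[apple,grate,ingot,tube]
Tick 5: prefer A, take quill from A; A=[-] B=[disk,beam,fin] C=[apple,grate,ingot,tube,quill]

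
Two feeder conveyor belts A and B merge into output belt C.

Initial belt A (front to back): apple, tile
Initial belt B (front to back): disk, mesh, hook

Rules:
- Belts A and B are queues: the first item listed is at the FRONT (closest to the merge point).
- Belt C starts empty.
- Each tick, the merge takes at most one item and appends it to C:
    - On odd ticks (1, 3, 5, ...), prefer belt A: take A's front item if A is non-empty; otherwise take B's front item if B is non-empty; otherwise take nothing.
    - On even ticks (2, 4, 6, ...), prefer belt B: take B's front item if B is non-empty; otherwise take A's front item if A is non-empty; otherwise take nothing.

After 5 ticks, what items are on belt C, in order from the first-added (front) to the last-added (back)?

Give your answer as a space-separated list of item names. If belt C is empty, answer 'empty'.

Answer: apple disk tile mesh hook

Derivation:
Tick 1: prefer A, take apple from A; A=[tile] B=[disk,mesh,hook] C=[apple]
Tick 2: prefer B, take disk from B; A=[tile] B=[mesh,hook] C=[apple,disk]
Tick 3: prefer A, take tile from A; A=[-] B=[mesh,hook] C=[apple,disk,tile]
Tick 4: prefer B, take mesh from B; A=[-] B=[hook] C=[apple,disk,tile,mesh]
Tick 5: prefer A, take hook from B; A=[-] B=[-] C=[apple,disk,tile,mesh,hook]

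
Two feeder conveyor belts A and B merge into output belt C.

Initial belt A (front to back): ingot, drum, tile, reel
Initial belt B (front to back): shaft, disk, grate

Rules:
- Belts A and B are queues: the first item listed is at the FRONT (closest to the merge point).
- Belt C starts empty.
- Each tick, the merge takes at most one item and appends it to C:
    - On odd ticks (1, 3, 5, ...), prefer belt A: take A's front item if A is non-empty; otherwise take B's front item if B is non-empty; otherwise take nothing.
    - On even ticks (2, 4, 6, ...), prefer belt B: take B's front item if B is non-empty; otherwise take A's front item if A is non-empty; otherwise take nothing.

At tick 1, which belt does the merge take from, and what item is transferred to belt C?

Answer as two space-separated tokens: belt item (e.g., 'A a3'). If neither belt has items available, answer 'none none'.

Answer: A ingot

Derivation:
Tick 1: prefer A, take ingot from A; A=[drum,tile,reel] B=[shaft,disk,grate] C=[ingot]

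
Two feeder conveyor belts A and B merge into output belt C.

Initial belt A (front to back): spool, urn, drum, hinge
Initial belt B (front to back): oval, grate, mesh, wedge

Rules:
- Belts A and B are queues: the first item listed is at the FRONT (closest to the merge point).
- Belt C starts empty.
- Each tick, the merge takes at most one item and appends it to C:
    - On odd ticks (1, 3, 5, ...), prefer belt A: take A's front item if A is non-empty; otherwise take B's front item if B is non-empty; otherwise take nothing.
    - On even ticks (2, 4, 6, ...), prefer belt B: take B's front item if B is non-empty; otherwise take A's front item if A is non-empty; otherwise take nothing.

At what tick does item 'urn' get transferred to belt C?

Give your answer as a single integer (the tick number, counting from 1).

Tick 1: prefer A, take spool from A; A=[urn,drum,hinge] B=[oval,grate,mesh,wedge] C=[spool]
Tick 2: prefer B, take oval from B; A=[urn,drum,hinge] B=[grate,mesh,wedge] C=[spool,oval]
Tick 3: prefer A, take urn from A; A=[drum,hinge] B=[grate,mesh,wedge] C=[spool,oval,urn]

Answer: 3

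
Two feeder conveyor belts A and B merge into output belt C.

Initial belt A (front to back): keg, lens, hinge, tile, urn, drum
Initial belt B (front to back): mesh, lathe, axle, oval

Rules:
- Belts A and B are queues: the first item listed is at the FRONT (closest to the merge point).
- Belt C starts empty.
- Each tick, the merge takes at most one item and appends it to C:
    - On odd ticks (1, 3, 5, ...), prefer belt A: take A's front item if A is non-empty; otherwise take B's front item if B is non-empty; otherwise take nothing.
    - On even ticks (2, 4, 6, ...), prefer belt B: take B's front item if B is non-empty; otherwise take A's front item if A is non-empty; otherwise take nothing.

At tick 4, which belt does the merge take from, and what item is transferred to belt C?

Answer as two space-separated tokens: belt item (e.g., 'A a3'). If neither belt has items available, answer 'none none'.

Answer: B lathe

Derivation:
Tick 1: prefer A, take keg from A; A=[lens,hinge,tile,urn,drum] B=[mesh,lathe,axle,oval] C=[keg]
Tick 2: prefer B, take mesh from B; A=[lens,hinge,tile,urn,drum] B=[lathe,axle,oval] C=[keg,mesh]
Tick 3: prefer A, take lens from A; A=[hinge,tile,urn,drum] B=[lathe,axle,oval] C=[keg,mesh,lens]
Tick 4: prefer B, take lathe from B; A=[hinge,tile,urn,drum] B=[axle,oval] C=[keg,mesh,lens,lathe]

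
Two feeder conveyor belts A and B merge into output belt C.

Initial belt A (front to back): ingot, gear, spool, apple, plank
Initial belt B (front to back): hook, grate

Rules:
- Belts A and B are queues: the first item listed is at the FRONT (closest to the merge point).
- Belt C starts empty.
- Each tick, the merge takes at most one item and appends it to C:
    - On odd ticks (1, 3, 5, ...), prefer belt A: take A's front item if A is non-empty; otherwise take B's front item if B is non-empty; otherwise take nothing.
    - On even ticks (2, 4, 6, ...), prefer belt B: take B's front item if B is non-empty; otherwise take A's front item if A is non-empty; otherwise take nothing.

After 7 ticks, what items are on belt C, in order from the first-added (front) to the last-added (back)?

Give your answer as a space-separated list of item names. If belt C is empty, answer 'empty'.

Answer: ingot hook gear grate spool apple plank

Derivation:
Tick 1: prefer A, take ingot from A; A=[gear,spool,apple,plank] B=[hook,grate] C=[ingot]
Tick 2: prefer B, take hook from B; A=[gear,spool,apple,plank] B=[grate] C=[ingot,hook]
Tick 3: prefer A, take gear from A; A=[spool,apple,plank] B=[grate] C=[ingot,hook,gear]
Tick 4: prefer B, take grate from B; A=[spool,apple,plank] B=[-] C=[ingot,hook,gear,grate]
Tick 5: prefer A, take spool from A; A=[apple,plank] B=[-] C=[ingot,hook,gear,grate,spool]
Tick 6: prefer B, take apple from A; A=[plank] B=[-] C=[ingot,hook,gear,grate,spool,apple]
Tick 7: prefer A, take plank from A; A=[-] B=[-] C=[ingot,hook,gear,grate,spool,apple,plank]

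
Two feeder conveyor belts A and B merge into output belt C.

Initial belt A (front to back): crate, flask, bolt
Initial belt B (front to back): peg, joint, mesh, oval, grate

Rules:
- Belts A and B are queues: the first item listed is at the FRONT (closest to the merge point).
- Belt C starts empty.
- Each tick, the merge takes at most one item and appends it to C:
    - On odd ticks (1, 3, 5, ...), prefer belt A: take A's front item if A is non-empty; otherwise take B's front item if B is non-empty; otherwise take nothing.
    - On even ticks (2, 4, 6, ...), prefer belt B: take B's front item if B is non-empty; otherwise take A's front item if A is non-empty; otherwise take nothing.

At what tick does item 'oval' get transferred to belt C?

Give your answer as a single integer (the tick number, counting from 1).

Answer: 7

Derivation:
Tick 1: prefer A, take crate from A; A=[flask,bolt] B=[peg,joint,mesh,oval,grate] C=[crate]
Tick 2: prefer B, take peg from B; A=[flask,bolt] B=[joint,mesh,oval,grate] C=[crate,peg]
Tick 3: prefer A, take flask from A; A=[bolt] B=[joint,mesh,oval,grate] C=[crate,peg,flask]
Tick 4: prefer B, take joint from B; A=[bolt] B=[mesh,oval,grate] C=[crate,peg,flask,joint]
Tick 5: prefer A, take bolt from A; A=[-] B=[mesh,oval,grate] C=[crate,peg,flask,joint,bolt]
Tick 6: prefer B, take mesh from B; A=[-] B=[oval,grate] C=[crate,peg,flask,joint,bolt,mesh]
Tick 7: prefer A, take oval from B; A=[-] B=[grate] C=[crate,peg,flask,joint,bolt,mesh,oval]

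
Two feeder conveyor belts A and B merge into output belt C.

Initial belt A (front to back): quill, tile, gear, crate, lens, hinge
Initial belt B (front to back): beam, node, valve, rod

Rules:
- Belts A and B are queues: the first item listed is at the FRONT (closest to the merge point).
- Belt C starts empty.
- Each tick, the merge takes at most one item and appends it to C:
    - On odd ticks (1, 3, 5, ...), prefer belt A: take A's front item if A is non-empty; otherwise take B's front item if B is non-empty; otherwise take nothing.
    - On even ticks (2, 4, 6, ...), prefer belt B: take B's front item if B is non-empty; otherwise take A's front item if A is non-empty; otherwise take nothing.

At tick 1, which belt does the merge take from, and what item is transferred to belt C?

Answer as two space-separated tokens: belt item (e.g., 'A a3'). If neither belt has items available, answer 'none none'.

Answer: A quill

Derivation:
Tick 1: prefer A, take quill from A; A=[tile,gear,crate,lens,hinge] B=[beam,node,valve,rod] C=[quill]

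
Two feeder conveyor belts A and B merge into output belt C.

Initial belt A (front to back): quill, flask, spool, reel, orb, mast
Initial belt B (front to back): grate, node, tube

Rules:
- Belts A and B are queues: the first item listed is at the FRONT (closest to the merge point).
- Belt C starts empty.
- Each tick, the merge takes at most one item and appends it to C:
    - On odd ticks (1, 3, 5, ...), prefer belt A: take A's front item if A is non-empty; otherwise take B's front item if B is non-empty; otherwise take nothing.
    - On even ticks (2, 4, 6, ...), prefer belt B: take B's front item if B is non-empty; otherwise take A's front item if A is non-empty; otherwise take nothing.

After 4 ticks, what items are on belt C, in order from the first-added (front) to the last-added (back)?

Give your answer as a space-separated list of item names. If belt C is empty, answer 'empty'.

Tick 1: prefer A, take quill from A; A=[flask,spool,reel,orb,mast] B=[grate,node,tube] C=[quill]
Tick 2: prefer B, take grate from B; A=[flask,spool,reel,orb,mast] B=[node,tube] C=[quill,grate]
Tick 3: prefer A, take flask from A; A=[spool,reel,orb,mast] B=[node,tube] C=[quill,grate,flask]
Tick 4: prefer B, take node from B; A=[spool,reel,orb,mast] B=[tube] C=[quill,grate,flask,node]

Answer: quill grate flask node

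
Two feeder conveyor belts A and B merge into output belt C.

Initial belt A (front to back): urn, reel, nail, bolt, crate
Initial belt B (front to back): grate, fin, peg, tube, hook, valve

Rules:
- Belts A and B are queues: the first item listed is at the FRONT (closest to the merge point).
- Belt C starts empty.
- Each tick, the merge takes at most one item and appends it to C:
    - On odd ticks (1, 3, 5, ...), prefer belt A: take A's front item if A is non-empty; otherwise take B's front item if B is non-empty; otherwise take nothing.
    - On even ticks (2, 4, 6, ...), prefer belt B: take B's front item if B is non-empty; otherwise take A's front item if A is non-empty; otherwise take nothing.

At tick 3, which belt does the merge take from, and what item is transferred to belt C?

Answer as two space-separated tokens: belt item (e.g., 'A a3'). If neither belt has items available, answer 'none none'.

Answer: A reel

Derivation:
Tick 1: prefer A, take urn from A; A=[reel,nail,bolt,crate] B=[grate,fin,peg,tube,hook,valve] C=[urn]
Tick 2: prefer B, take grate from B; A=[reel,nail,bolt,crate] B=[fin,peg,tube,hook,valve] C=[urn,grate]
Tick 3: prefer A, take reel from A; A=[nail,bolt,crate] B=[fin,peg,tube,hook,valve] C=[urn,grate,reel]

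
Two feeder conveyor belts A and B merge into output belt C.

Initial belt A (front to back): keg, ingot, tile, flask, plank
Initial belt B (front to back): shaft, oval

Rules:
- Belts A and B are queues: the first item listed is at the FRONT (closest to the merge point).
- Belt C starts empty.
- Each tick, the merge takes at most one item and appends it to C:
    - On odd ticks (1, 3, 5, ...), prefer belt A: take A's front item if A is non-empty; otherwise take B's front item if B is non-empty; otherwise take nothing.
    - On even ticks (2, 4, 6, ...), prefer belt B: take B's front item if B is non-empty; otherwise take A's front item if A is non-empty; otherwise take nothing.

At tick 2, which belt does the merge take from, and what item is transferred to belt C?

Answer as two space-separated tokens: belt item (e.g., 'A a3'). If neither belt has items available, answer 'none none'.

Answer: B shaft

Derivation:
Tick 1: prefer A, take keg from A; A=[ingot,tile,flask,plank] B=[shaft,oval] C=[keg]
Tick 2: prefer B, take shaft from B; A=[ingot,tile,flask,plank] B=[oval] C=[keg,shaft]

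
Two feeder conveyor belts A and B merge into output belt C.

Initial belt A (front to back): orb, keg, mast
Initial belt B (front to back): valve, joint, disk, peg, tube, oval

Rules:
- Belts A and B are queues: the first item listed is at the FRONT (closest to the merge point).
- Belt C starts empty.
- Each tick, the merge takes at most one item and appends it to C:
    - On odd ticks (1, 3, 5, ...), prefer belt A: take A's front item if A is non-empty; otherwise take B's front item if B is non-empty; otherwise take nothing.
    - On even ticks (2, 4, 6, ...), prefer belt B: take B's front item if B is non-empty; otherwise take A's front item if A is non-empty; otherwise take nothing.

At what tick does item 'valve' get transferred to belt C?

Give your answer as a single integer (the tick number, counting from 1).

Answer: 2

Derivation:
Tick 1: prefer A, take orb from A; A=[keg,mast] B=[valve,joint,disk,peg,tube,oval] C=[orb]
Tick 2: prefer B, take valve from B; A=[keg,mast] B=[joint,disk,peg,tube,oval] C=[orb,valve]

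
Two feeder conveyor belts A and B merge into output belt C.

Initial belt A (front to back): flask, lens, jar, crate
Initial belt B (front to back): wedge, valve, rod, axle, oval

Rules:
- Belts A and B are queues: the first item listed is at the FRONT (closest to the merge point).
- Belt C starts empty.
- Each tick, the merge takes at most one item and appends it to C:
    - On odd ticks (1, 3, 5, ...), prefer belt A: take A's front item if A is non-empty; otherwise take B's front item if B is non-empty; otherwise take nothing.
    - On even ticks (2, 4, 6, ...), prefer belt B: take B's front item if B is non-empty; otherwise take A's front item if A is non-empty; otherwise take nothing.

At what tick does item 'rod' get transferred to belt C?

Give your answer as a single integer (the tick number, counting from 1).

Answer: 6

Derivation:
Tick 1: prefer A, take flask from A; A=[lens,jar,crate] B=[wedge,valve,rod,axle,oval] C=[flask]
Tick 2: prefer B, take wedge from B; A=[lens,jar,crate] B=[valve,rod,axle,oval] C=[flask,wedge]
Tick 3: prefer A, take lens from A; A=[jar,crate] B=[valve,rod,axle,oval] C=[flask,wedge,lens]
Tick 4: prefer B, take valve from B; A=[jar,crate] B=[rod,axle,oval] C=[flask,wedge,lens,valve]
Tick 5: prefer A, take jar from A; A=[crate] B=[rod,axle,oval] C=[flask,wedge,lens,valve,jar]
Tick 6: prefer B, take rod from B; A=[crate] B=[axle,oval] C=[flask,wedge,lens,valve,jar,rod]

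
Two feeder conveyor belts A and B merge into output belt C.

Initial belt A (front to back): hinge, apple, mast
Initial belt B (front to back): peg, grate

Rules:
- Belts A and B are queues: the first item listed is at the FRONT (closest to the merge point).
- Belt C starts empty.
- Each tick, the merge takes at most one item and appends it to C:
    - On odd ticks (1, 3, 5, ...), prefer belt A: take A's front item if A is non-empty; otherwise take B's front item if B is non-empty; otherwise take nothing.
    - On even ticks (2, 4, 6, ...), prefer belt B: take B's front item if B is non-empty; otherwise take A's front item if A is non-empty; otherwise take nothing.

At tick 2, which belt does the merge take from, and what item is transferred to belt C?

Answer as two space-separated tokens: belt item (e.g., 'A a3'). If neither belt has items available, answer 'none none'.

Answer: B peg

Derivation:
Tick 1: prefer A, take hinge from A; A=[apple,mast] B=[peg,grate] C=[hinge]
Tick 2: prefer B, take peg from B; A=[apple,mast] B=[grate] C=[hinge,peg]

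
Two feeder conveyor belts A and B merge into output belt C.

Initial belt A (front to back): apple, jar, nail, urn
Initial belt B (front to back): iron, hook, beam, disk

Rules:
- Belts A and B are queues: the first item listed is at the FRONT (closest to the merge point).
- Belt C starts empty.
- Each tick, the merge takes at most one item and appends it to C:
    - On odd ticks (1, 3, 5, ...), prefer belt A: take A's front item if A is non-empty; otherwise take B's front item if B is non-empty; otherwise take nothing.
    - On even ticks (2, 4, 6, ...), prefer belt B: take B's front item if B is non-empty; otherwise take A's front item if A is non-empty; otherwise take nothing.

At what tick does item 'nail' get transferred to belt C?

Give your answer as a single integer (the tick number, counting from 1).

Answer: 5

Derivation:
Tick 1: prefer A, take apple from A; A=[jar,nail,urn] B=[iron,hook,beam,disk] C=[apple]
Tick 2: prefer B, take iron from B; A=[jar,nail,urn] B=[hook,beam,disk] C=[apple,iron]
Tick 3: prefer A, take jar from A; A=[nail,urn] B=[hook,beam,disk] C=[apple,iron,jar]
Tick 4: prefer B, take hook from B; A=[nail,urn] B=[beam,disk] C=[apple,iron,jar,hook]
Tick 5: prefer A, take nail from A; A=[urn] B=[beam,disk] C=[apple,iron,jar,hook,nail]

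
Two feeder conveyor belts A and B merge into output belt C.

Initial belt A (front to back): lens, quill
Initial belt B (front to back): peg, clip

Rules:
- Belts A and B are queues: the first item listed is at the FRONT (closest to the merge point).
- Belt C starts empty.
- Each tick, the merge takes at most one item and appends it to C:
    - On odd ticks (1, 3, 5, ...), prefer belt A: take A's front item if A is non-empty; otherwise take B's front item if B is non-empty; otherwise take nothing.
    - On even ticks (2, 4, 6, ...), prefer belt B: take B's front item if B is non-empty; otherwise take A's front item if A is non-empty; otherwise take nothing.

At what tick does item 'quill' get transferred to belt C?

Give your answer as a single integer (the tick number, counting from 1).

Tick 1: prefer A, take lens from A; A=[quill] B=[peg,clip] C=[lens]
Tick 2: prefer B, take peg from B; A=[quill] B=[clip] C=[lens,peg]
Tick 3: prefer A, take quill from A; A=[-] B=[clip] C=[lens,peg,quill]

Answer: 3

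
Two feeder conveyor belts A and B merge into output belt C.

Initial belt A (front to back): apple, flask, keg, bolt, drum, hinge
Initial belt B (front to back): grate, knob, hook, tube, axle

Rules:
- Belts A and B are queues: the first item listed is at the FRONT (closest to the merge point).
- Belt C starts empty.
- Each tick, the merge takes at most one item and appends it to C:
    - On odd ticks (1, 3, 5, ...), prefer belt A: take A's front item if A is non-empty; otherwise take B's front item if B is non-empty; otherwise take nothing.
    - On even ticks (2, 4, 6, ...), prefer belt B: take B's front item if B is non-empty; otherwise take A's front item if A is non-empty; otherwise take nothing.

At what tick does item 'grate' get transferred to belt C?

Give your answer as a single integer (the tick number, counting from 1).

Answer: 2

Derivation:
Tick 1: prefer A, take apple from A; A=[flask,keg,bolt,drum,hinge] B=[grate,knob,hook,tube,axle] C=[apple]
Tick 2: prefer B, take grate from B; A=[flask,keg,bolt,drum,hinge] B=[knob,hook,tube,axle] C=[apple,grate]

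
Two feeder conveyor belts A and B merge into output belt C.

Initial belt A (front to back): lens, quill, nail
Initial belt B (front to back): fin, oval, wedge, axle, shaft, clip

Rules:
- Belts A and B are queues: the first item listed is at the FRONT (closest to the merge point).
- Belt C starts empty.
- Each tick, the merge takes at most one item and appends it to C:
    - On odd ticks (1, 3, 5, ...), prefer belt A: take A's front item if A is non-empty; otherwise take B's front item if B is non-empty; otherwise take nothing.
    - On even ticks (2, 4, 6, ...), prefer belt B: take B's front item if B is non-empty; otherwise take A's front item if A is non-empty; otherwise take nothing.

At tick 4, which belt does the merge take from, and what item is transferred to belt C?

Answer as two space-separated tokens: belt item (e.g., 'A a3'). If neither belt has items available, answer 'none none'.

Answer: B oval

Derivation:
Tick 1: prefer A, take lens from A; A=[quill,nail] B=[fin,oval,wedge,axle,shaft,clip] C=[lens]
Tick 2: prefer B, take fin from B; A=[quill,nail] B=[oval,wedge,axle,shaft,clip] C=[lens,fin]
Tick 3: prefer A, take quill from A; A=[nail] B=[oval,wedge,axle,shaft,clip] C=[lens,fin,quill]
Tick 4: prefer B, take oval from B; A=[nail] B=[wedge,axle,shaft,clip] C=[lens,fin,quill,oval]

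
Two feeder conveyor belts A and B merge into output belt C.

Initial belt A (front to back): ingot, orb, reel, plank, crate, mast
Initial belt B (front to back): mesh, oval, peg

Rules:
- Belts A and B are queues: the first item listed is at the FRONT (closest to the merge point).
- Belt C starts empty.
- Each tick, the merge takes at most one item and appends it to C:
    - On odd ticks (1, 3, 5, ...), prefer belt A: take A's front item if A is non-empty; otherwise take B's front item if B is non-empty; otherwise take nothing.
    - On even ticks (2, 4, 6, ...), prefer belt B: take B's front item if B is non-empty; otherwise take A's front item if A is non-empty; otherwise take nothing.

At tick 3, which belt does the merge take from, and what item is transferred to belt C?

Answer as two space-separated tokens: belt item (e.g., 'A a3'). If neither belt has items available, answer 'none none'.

Tick 1: prefer A, take ingot from A; A=[orb,reel,plank,crate,mast] B=[mesh,oval,peg] C=[ingot]
Tick 2: prefer B, take mesh from B; A=[orb,reel,plank,crate,mast] B=[oval,peg] C=[ingot,mesh]
Tick 3: prefer A, take orb from A; A=[reel,plank,crate,mast] B=[oval,peg] C=[ingot,mesh,orb]

Answer: A orb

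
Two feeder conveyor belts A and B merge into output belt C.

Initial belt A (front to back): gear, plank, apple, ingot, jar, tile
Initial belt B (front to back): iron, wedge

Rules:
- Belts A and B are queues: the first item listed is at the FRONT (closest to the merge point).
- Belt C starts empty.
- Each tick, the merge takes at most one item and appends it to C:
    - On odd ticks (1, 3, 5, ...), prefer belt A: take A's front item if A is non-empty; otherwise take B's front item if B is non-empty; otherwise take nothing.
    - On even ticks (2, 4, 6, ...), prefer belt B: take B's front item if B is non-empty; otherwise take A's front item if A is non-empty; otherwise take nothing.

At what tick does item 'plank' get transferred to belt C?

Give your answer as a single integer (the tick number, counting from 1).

Tick 1: prefer A, take gear from A; A=[plank,apple,ingot,jar,tile] B=[iron,wedge] C=[gear]
Tick 2: prefer B, take iron from B; A=[plank,apple,ingot,jar,tile] B=[wedge] C=[gear,iron]
Tick 3: prefer A, take plank from A; A=[apple,ingot,jar,tile] B=[wedge] C=[gear,iron,plank]

Answer: 3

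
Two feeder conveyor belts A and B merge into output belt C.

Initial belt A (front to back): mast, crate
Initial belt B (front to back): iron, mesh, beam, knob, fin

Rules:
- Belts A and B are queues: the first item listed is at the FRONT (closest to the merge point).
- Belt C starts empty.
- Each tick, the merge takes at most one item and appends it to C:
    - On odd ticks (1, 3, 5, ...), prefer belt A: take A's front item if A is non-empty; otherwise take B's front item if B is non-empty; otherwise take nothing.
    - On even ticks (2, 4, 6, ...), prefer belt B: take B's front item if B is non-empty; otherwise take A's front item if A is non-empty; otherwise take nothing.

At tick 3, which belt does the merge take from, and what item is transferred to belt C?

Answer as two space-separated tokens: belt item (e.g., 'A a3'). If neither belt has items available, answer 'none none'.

Tick 1: prefer A, take mast from A; A=[crate] B=[iron,mesh,beam,knob,fin] C=[mast]
Tick 2: prefer B, take iron from B; A=[crate] B=[mesh,beam,knob,fin] C=[mast,iron]
Tick 3: prefer A, take crate from A; A=[-] B=[mesh,beam,knob,fin] C=[mast,iron,crate]

Answer: A crate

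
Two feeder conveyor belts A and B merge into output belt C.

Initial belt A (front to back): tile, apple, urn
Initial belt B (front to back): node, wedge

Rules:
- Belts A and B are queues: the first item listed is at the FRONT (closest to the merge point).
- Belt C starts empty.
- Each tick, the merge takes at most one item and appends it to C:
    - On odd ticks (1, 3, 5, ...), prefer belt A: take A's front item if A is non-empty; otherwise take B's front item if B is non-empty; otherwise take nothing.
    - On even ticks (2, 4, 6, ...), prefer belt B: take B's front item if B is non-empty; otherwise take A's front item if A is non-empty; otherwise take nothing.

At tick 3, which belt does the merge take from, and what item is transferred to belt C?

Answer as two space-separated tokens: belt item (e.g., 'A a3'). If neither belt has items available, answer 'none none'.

Answer: A apple

Derivation:
Tick 1: prefer A, take tile from A; A=[apple,urn] B=[node,wedge] C=[tile]
Tick 2: prefer B, take node from B; A=[apple,urn] B=[wedge] C=[tile,node]
Tick 3: prefer A, take apple from A; A=[urn] B=[wedge] C=[tile,node,apple]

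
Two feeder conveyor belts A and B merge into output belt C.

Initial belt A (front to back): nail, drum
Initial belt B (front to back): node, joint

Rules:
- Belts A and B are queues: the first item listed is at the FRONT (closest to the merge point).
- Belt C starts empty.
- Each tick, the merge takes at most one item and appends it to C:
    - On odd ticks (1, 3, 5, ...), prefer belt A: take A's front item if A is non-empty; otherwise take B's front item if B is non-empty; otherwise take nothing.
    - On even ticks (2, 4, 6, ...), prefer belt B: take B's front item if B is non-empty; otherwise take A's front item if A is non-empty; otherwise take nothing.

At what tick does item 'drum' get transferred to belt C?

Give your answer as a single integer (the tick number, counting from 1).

Tick 1: prefer A, take nail from A; A=[drum] B=[node,joint] C=[nail]
Tick 2: prefer B, take node from B; A=[drum] B=[joint] C=[nail,node]
Tick 3: prefer A, take drum from A; A=[-] B=[joint] C=[nail,node,drum]

Answer: 3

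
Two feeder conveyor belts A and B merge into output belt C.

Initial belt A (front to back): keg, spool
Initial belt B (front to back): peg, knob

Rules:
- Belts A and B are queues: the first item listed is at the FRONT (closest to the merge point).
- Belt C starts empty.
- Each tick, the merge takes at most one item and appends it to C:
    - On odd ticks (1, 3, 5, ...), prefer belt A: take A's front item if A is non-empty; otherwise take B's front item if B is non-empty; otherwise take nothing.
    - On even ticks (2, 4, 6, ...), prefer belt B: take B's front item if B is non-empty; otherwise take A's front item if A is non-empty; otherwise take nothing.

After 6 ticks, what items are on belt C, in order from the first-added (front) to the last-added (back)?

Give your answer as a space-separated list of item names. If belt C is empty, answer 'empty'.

Tick 1: prefer A, take keg from A; A=[spool] B=[peg,knob] C=[keg]
Tick 2: prefer B, take peg from B; A=[spool] B=[knob] C=[keg,peg]
Tick 3: prefer A, take spool from A; A=[-] B=[knob] C=[keg,peg,spool]
Tick 4: prefer B, take knob from B; A=[-] B=[-] C=[keg,peg,spool,knob]
Tick 5: prefer A, both empty, nothing taken; A=[-] B=[-] C=[keg,peg,spool,knob]
Tick 6: prefer B, both empty, nothing taken; A=[-] B=[-] C=[keg,peg,spool,knob]

Answer: keg peg spool knob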